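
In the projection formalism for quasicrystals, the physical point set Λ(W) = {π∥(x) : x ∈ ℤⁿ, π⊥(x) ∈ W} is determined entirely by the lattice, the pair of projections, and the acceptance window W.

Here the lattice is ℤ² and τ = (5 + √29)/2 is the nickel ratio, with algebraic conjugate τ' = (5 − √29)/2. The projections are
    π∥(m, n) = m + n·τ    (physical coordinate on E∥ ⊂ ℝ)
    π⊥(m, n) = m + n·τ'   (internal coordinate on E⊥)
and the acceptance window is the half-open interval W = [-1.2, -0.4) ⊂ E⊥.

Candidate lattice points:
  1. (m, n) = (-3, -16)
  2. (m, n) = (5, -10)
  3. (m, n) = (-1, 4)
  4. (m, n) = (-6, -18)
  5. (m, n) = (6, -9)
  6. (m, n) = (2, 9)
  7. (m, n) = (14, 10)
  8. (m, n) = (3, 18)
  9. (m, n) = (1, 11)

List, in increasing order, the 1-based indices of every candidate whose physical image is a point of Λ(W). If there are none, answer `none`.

τ' = (5−√29)/2 ≈ -0.1926.
[1] lift (-3,-16): star map gives 0.0813; window check -1.2 ≤ 0.0813 < -0.4 is false → out
[2] lift (5,-10): star map gives 6.9258; window check -1.2 ≤ 6.9258 < -0.4 is false → out
[3] lift (-1,4): star map gives -1.7703; window check -1.2 ≤ -1.7703 < -0.4 is false → out
[4] lift (-6,-18): star map gives -2.5335; window check -1.2 ≤ -2.5335 < -0.4 is false → out
[5] lift (6,-9): star map gives 7.7332; window check -1.2 ≤ 7.7332 < -0.4 is false → out
[6] lift (2,9): star map gives 0.2668; window check -1.2 ≤ 0.2668 < -0.4 is false → out
[7] lift (14,10): star map gives 12.0742; window check -1.2 ≤ 12.0742 < -0.4 is false → out
[8] lift (3,18): star map gives -0.4665; window check -1.2 ≤ -0.4665 < -0.4 is true → IN Λ
[9] lift (1,11): star map gives -1.1184; window check -1.2 ≤ -1.1184 < -0.4 is true → IN Λ

8, 9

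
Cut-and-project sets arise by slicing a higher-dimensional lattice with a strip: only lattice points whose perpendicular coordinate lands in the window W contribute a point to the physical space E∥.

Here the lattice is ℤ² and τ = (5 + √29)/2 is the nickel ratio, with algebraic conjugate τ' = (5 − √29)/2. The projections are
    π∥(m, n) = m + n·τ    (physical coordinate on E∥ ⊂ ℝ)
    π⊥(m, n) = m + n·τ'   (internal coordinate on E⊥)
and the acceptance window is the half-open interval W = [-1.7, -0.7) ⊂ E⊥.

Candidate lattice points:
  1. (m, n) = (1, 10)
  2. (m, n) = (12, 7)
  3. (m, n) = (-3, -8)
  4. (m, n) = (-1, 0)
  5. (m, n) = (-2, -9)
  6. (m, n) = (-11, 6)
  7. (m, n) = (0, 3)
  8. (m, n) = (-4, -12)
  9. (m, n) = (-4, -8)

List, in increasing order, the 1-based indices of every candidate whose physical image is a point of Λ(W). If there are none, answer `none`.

Numerically τ ≈ 5.1926 and τ' = −1/τ ≈ -0.1926.
[1] lift (1,10): star map gives -0.9258; window check -1.7 ≤ -0.9258 < -0.7 is true → IN Λ
[2] lift (12,7): star map gives 10.6519; window check -1.7 ≤ 10.6519 < -0.7 is false → out
[3] lift (-3,-8): star map gives -1.4593; window check -1.7 ≤ -1.4593 < -0.7 is true → IN Λ
[4] lift (-1,0): star map gives -1.0000; window check -1.7 ≤ -1.0000 < -0.7 is true → IN Λ
[5] lift (-2,-9): star map gives -0.2668; window check -1.7 ≤ -0.2668 < -0.7 is false → out
[6] lift (-11,6): star map gives -12.1555; window check -1.7 ≤ -12.1555 < -0.7 is false → out
[7] lift (0,3): star map gives -0.5777; window check -1.7 ≤ -0.5777 < -0.7 is false → out
[8] lift (-4,-12): star map gives -1.6890; window check -1.7 ≤ -1.6890 < -0.7 is true → IN Λ
[9] lift (-4,-8): star map gives -2.4593; window check -1.7 ≤ -2.4593 < -0.7 is false → out

1, 3, 4, 8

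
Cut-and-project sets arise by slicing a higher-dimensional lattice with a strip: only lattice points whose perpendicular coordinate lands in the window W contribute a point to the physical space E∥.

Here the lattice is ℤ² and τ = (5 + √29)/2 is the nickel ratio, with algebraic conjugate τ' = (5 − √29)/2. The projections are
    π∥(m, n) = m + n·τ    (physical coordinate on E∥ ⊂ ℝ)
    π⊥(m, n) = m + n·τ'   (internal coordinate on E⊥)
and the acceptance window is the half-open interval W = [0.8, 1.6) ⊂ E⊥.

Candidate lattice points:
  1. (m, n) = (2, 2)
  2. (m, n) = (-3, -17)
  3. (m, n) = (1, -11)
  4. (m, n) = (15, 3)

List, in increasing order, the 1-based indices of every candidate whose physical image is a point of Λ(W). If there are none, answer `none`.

τ' = (5−√29)/2 ≈ -0.192582.
#1 (2,2): internal coord 2 + (2)·τ' = +1.614835; +1.614835 ∉ [0.8, 1.6) → out
#2 (-3,-17): internal coord -3 + (-17)·τ' = +0.273901; +0.273901 ∉ [0.8, 1.6) → out
#3 (1,-11): internal coord 1 + (-11)·τ' = +3.118406; +3.118406 ∉ [0.8, 1.6) → out
#4 (15,3): internal coord 15 + (3)·τ' = +14.422253; +14.422253 ∉ [0.8, 1.6) → out

none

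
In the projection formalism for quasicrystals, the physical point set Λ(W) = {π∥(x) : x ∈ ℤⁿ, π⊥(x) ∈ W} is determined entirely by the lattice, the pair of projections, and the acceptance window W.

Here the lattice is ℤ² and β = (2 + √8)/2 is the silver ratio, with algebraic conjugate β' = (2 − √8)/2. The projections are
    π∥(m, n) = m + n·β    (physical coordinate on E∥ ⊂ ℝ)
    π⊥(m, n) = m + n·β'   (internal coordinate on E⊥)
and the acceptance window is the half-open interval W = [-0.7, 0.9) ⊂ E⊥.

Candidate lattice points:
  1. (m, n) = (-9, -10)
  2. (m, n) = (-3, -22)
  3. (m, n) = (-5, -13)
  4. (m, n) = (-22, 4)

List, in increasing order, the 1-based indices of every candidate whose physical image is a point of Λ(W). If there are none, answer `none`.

3

Compute β' = (2−√8)/2 = -0.414214, so π⊥(m,n) = m -0.414214·n.
[1] lift (-9,-10): star map gives -4.857864; window check -0.7 ≤ -4.857864 < 0.9 is false → out
[2] lift (-3,-22): star map gives 6.112698; window check -0.7 ≤ 6.112698 < 0.9 is false → out
[3] lift (-5,-13): star map gives 0.384776; window check -0.7 ≤ 0.384776 < 0.9 is true → IN Λ
[4] lift (-22,4): star map gives -23.656854; window check -0.7 ≤ -23.656854 < 0.9 is false → out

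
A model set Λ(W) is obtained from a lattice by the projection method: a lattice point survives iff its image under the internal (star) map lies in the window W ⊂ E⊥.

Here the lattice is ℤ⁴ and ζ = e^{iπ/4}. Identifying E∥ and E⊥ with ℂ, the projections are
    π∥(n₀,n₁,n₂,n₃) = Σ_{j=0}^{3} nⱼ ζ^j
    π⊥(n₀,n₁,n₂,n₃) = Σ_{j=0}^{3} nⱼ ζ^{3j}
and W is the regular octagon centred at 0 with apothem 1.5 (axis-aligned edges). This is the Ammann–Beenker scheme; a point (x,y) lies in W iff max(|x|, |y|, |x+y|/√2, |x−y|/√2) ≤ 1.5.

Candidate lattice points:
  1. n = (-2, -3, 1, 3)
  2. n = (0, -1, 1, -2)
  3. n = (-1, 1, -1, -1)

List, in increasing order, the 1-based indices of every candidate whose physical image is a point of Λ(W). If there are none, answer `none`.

none

Internal map: ζ^{3j} for j=0..3 gives (1,0), (−√2/2,√2/2), (0,−1), (√2/2,√2/2).
candidate 1: n = (-2, -3, 1, 3) → π⊥ ≈ (+2.242641, -1.000000); max(|x|,|y|,|x±y|/√2) = 2.292893 > 1.5 ⇒ ∉ W
candidate 2: n = (0, -1, 1, -2) → π⊥ ≈ (-0.707107, -3.121320); max(|x|,|y|,|x±y|/√2) = 3.121320 > 1.5 ⇒ ∉ W
candidate 3: n = (-1, 1, -1, -1) → π⊥ ≈ (-2.414214, +1.000000); max(|x|,|y|,|x±y|/√2) = 2.414214 > 1.5 ⇒ ∉ W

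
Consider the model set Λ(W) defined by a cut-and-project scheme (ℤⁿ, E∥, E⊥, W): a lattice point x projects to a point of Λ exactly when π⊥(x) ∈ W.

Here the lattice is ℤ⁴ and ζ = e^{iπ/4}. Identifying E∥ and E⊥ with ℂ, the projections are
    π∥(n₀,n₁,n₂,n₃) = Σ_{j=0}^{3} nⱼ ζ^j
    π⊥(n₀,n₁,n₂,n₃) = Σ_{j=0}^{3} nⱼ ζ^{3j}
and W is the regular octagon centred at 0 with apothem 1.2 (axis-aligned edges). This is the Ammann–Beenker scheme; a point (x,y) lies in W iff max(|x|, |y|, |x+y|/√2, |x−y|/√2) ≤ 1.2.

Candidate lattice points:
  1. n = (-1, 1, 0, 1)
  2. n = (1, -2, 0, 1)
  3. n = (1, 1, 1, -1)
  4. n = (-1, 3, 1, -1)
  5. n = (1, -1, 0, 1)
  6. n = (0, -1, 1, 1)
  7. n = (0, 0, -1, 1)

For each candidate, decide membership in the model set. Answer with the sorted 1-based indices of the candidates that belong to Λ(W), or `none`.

π⊥(n) = n₀ + n₁ζ³ + n₂ζ⁶ + n₃ζ⁹ where ζ = e^{iπ/4}.
#1 (-1, 1, 0, 1): internal (-1.00000, 1.41421); octagon support 1.70711 vs apothem 1.2 → ∉ W
#2 (1, -2, 0, 1): internal (3.12132, -0.70711); octagon support 3.12132 vs apothem 1.2 → ∉ W
#3 (1, 1, 1, -1): internal (-0.41421, -1.00000); octagon support 1.00000 vs apothem 1.2 → ∈ W
#4 (-1, 3, 1, -1): internal (-3.82843, 0.41421); octagon support 3.82843 vs apothem 1.2 → ∉ W
#5 (1, -1, 0, 1): internal (2.41421, 0.00000); octagon support 2.41421 vs apothem 1.2 → ∉ W
#6 (0, -1, 1, 1): internal (1.41421, -1.00000); octagon support 1.70711 vs apothem 1.2 → ∉ W
#7 (0, 0, -1, 1): internal (0.70711, 1.70711); octagon support 1.70711 vs apothem 1.2 → ∉ W

3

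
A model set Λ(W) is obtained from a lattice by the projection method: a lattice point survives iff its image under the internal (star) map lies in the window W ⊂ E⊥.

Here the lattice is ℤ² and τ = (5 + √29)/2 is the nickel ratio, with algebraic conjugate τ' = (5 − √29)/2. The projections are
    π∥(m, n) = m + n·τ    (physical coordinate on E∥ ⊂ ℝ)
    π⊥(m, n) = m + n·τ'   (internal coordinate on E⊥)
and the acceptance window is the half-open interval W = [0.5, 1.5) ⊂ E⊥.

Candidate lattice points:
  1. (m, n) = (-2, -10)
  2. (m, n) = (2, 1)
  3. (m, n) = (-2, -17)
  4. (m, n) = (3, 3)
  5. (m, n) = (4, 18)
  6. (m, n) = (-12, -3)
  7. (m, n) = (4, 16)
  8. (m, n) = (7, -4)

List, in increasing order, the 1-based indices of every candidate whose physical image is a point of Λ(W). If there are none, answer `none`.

τ' = (5−√29)/2 ≈ -0.192582.
candidate 1: (m,n)=(-2,-10) → π∥ = -2-10·τ ≈ -53.925824, π⊥ = -2-10·τ' ≈ -0.074176 ∉ [0.5, 1.5) ⇒ out
candidate 2: (m,n)=(2,1) → π∥ = 2+1·τ ≈ 7.192582, π⊥ = 2+1·τ' ≈ 1.807418 ∉ [0.5, 1.5) ⇒ out
candidate 3: (m,n)=(-2,-17) → π∥ = -2-17·τ ≈ -90.273901, π⊥ = -2-17·τ' ≈ 1.273901 ∈ [0.5, 1.5) ⇒ IN Λ
candidate 4: (m,n)=(3,3) → π∥ = 3+3·τ ≈ 18.577747, π⊥ = 3+3·τ' ≈ 2.422253 ∉ [0.5, 1.5) ⇒ out
candidate 5: (m,n)=(4,18) → π∥ = 4+18·τ ≈ 97.466483, π⊥ = 4+18·τ' ≈ 0.533517 ∈ [0.5, 1.5) ⇒ IN Λ
candidate 6: (m,n)=(-12,-3) → π∥ = -12-3·τ ≈ -27.577747, π⊥ = -12-3·τ' ≈ -11.422253 ∉ [0.5, 1.5) ⇒ out
candidate 7: (m,n)=(4,16) → π∥ = 4+16·τ ≈ 87.081318, π⊥ = 4+16·τ' ≈ 0.918682 ∈ [0.5, 1.5) ⇒ IN Λ
candidate 8: (m,n)=(7,-4) → π∥ = 7-4·τ ≈ -13.770330, π⊥ = 7-4·τ' ≈ 7.770330 ∉ [0.5, 1.5) ⇒ out

3, 5, 7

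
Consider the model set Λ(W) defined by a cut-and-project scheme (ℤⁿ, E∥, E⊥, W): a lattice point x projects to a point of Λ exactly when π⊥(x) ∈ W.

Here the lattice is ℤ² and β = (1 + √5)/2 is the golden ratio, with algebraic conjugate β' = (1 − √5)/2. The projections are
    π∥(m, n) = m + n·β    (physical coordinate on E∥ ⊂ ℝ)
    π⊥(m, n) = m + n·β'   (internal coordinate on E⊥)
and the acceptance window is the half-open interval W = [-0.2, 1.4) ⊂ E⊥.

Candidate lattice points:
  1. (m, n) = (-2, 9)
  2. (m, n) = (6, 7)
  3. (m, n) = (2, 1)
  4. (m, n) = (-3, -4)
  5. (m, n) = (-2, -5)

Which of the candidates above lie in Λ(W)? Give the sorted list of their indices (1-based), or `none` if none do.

Compute β' = (1−√5)/2 = -0.6180, so π⊥(m,n) = m -0.6180·n.
[1] lift (-2,9): star map gives -7.5623; window check -0.2 ≤ -7.5623 < 1.4 is false → out
[2] lift (6,7): star map gives 1.6738; window check -0.2 ≤ 1.6738 < 1.4 is false → out
[3] lift (2,1): star map gives 1.3820; window check -0.2 ≤ 1.3820 < 1.4 is true → IN Λ
[4] lift (-3,-4): star map gives -0.5279; window check -0.2 ≤ -0.5279 < 1.4 is false → out
[5] lift (-2,-5): star map gives 1.0902; window check -0.2 ≤ 1.0902 < 1.4 is true → IN Λ

3, 5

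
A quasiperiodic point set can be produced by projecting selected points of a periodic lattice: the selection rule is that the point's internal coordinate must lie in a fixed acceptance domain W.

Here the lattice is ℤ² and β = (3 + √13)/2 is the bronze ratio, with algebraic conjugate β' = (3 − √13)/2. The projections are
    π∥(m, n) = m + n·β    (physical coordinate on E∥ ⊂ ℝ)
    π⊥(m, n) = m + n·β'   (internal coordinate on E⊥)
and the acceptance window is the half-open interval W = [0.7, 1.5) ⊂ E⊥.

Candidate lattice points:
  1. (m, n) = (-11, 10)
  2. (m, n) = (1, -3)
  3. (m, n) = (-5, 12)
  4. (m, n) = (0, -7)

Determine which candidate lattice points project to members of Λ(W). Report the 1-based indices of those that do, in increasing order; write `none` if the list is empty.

Numerically β ≈ 3.3028 and β' = −1/β ≈ -0.3028.
[1] lift (-11,10): star map gives -14.0278; window check 0.7 ≤ -14.0278 < 1.5 is false → out
[2] lift (1,-3): star map gives 1.9083; window check 0.7 ≤ 1.9083 < 1.5 is false → out
[3] lift (-5,12): star map gives -8.6333; window check 0.7 ≤ -8.6333 < 1.5 is false → out
[4] lift (0,-7): star map gives 2.1194; window check 0.7 ≤ 2.1194 < 1.5 is false → out

none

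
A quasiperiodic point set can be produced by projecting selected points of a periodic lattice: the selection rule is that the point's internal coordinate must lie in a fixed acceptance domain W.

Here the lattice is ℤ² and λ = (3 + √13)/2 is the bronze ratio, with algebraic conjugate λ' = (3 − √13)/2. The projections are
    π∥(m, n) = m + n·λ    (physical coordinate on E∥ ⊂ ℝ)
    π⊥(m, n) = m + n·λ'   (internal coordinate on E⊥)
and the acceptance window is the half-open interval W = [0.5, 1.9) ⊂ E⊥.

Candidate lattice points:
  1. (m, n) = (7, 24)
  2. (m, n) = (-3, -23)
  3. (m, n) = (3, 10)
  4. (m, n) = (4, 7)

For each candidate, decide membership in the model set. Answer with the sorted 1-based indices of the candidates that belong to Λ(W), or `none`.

4

Numerically λ ≈ 3.30278 and λ' = −1/λ ≈ -0.30278.
[1] lift (7,24): star map gives -0.26662; window check 0.5 ≤ -0.26662 < 1.9 is false → out
[2] lift (-3,-23): star map gives 3.96384; window check 0.5 ≤ 3.96384 < 1.9 is false → out
[3] lift (3,10): star map gives -0.02776; window check 0.5 ≤ -0.02776 < 1.9 is false → out
[4] lift (4,7): star map gives 1.88057; window check 0.5 ≤ 1.88057 < 1.9 is true → IN Λ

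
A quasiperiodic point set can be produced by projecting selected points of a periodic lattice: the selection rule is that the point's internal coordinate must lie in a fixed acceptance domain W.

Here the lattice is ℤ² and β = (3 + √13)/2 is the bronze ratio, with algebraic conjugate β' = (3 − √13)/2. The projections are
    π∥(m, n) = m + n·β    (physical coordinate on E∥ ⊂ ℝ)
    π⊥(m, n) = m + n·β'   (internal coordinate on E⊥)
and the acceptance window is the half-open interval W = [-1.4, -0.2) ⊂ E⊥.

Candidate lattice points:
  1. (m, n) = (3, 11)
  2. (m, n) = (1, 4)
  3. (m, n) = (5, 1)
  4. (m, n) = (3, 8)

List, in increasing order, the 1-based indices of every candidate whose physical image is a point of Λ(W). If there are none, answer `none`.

1, 2

β' = (3−√13)/2 ≈ -0.302776.
#1 (3,11): internal coord 3 + (11)·β' = -0.330532; -0.330532 ∈ [-1.4, -0.2) → IN Λ
#2 (1,4): internal coord 1 + (4)·β' = -0.211103; -0.211103 ∈ [-1.4, -0.2) → IN Λ
#3 (5,1): internal coord 5 + (1)·β' = +4.697224; +4.697224 ∉ [-1.4, -0.2) → out
#4 (3,8): internal coord 3 + (8)·β' = +0.577795; +0.577795 ∉ [-1.4, -0.2) → out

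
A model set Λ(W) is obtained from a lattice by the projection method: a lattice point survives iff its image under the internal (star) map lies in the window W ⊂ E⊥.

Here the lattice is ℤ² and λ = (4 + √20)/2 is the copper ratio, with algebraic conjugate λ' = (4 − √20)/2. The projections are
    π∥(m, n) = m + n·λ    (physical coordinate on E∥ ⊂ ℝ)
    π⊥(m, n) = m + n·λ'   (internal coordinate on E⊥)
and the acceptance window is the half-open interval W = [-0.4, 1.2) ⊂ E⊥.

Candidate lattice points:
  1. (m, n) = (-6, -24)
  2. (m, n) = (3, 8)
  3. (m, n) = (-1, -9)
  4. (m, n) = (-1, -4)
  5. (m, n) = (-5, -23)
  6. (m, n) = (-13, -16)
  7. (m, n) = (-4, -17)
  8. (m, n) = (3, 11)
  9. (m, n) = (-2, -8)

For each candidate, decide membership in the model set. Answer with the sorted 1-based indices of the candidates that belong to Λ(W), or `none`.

λ' = (4−√20)/2 ≈ -0.23607.
candidate 1: (m,n)=(-6,-24) → π∥ = -6-24·λ ≈ -107.66563, π⊥ = -6-24·λ' ≈ -0.33437 ∈ [-0.4, 1.2) ⇒ IN Λ
candidate 2: (m,n)=(3,8) → π∥ = 3+8·λ ≈ 36.88854, π⊥ = 3+8·λ' ≈ 1.11146 ∈ [-0.4, 1.2) ⇒ IN Λ
candidate 3: (m,n)=(-1,-9) → π∥ = -1-9·λ ≈ -39.12461, π⊥ = -1-9·λ' ≈ 1.12461 ∈ [-0.4, 1.2) ⇒ IN Λ
candidate 4: (m,n)=(-1,-4) → π∥ = -1-4·λ ≈ -17.94427, π⊥ = -1-4·λ' ≈ -0.05573 ∈ [-0.4, 1.2) ⇒ IN Λ
candidate 5: (m,n)=(-5,-23) → π∥ = -5-23·λ ≈ -102.42956, π⊥ = -5-23·λ' ≈ 0.42956 ∈ [-0.4, 1.2) ⇒ IN Λ
candidate 6: (m,n)=(-13,-16) → π∥ = -13-16·λ ≈ -80.77709, π⊥ = -13-16·λ' ≈ -9.22291 ∉ [-0.4, 1.2) ⇒ out
candidate 7: (m,n)=(-4,-17) → π∥ = -4-17·λ ≈ -76.01316, π⊥ = -4-17·λ' ≈ 0.01316 ∈ [-0.4, 1.2) ⇒ IN Λ
candidate 8: (m,n)=(3,11) → π∥ = 3+11·λ ≈ 49.59675, π⊥ = 3+11·λ' ≈ 0.40325 ∈ [-0.4, 1.2) ⇒ IN Λ
candidate 9: (m,n)=(-2,-8) → π∥ = -2-8·λ ≈ -35.88854, π⊥ = -2-8·λ' ≈ -0.11146 ∈ [-0.4, 1.2) ⇒ IN Λ

1, 2, 3, 4, 5, 7, 8, 9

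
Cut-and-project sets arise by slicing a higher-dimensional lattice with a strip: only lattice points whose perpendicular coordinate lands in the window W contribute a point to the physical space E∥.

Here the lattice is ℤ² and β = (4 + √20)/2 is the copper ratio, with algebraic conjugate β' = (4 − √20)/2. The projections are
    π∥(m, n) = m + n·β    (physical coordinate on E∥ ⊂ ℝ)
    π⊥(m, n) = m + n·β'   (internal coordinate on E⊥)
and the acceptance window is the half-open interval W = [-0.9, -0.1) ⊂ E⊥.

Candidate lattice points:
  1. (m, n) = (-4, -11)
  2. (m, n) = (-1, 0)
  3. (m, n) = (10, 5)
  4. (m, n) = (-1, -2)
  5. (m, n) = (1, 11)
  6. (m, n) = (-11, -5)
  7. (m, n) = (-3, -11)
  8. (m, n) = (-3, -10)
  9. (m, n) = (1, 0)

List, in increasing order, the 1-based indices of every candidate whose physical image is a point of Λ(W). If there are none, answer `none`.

4, 7, 8

β' = (4−√20)/2 ≈ -0.2361.
candidate 1: (m,n)=(-4,-11) → π∥ = -4-11·β ≈ -50.5967, π⊥ = -4-11·β' ≈ -1.4033 ∉ [-0.9, -0.1) ⇒ out
candidate 2: (m,n)=(-1,0) → π∥ = -1+0·β ≈ -1.0000, π⊥ = -1+0·β' ≈ -1.0000 ∉ [-0.9, -0.1) ⇒ out
candidate 3: (m,n)=(10,5) → π∥ = 10+5·β ≈ 31.1803, π⊥ = 10+5·β' ≈ 8.8197 ∉ [-0.9, -0.1) ⇒ out
candidate 4: (m,n)=(-1,-2) → π∥ = -1-2·β ≈ -9.4721, π⊥ = -1-2·β' ≈ -0.5279 ∈ [-0.9, -0.1) ⇒ IN Λ
candidate 5: (m,n)=(1,11) → π∥ = 1+11·β ≈ 47.5967, π⊥ = 1+11·β' ≈ -1.5967 ∉ [-0.9, -0.1) ⇒ out
candidate 6: (m,n)=(-11,-5) → π∥ = -11-5·β ≈ -32.1803, π⊥ = -11-5·β' ≈ -9.8197 ∉ [-0.9, -0.1) ⇒ out
candidate 7: (m,n)=(-3,-11) → π∥ = -3-11·β ≈ -49.5967, π⊥ = -3-11·β' ≈ -0.4033 ∈ [-0.9, -0.1) ⇒ IN Λ
candidate 8: (m,n)=(-3,-10) → π∥ = -3-10·β ≈ -45.3607, π⊥ = -3-10·β' ≈ -0.6393 ∈ [-0.9, -0.1) ⇒ IN Λ
candidate 9: (m,n)=(1,0) → π∥ = 1+0·β ≈ 1.0000, π⊥ = 1+0·β' ≈ 1.0000 ∉ [-0.9, -0.1) ⇒ out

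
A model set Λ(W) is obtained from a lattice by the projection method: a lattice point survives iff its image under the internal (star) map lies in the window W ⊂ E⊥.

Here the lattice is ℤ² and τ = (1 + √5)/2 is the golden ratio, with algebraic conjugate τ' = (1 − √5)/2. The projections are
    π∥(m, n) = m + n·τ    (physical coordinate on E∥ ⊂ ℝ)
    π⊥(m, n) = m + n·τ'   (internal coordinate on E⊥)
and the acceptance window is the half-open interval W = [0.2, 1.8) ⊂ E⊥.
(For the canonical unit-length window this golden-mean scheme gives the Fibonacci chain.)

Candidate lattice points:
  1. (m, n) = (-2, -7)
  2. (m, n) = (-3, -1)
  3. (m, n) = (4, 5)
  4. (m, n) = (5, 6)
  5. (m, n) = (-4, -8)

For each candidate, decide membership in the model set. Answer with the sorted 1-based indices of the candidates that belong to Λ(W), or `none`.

3, 4, 5

Compute τ' = (1−√5)/2 = -0.61803, so π⊥(m,n) = m -0.61803·n.
candidate 1: (m,n)=(-2,-7) → π∥ = -2-7·τ ≈ -13.32624, π⊥ = -2-7·τ' ≈ 2.32624 ∉ [0.2, 1.8) ⇒ out
candidate 2: (m,n)=(-3,-1) → π∥ = -3-1·τ ≈ -4.61803, π⊥ = -3-1·τ' ≈ -2.38197 ∉ [0.2, 1.8) ⇒ out
candidate 3: (m,n)=(4,5) → π∥ = 4+5·τ ≈ 12.09017, π⊥ = 4+5·τ' ≈ 0.90983 ∈ [0.2, 1.8) ⇒ IN Λ
candidate 4: (m,n)=(5,6) → π∥ = 5+6·τ ≈ 14.70820, π⊥ = 5+6·τ' ≈ 1.29180 ∈ [0.2, 1.8) ⇒ IN Λ
candidate 5: (m,n)=(-4,-8) → π∥ = -4-8·τ ≈ -16.94427, π⊥ = -4-8·τ' ≈ 0.94427 ∈ [0.2, 1.8) ⇒ IN Λ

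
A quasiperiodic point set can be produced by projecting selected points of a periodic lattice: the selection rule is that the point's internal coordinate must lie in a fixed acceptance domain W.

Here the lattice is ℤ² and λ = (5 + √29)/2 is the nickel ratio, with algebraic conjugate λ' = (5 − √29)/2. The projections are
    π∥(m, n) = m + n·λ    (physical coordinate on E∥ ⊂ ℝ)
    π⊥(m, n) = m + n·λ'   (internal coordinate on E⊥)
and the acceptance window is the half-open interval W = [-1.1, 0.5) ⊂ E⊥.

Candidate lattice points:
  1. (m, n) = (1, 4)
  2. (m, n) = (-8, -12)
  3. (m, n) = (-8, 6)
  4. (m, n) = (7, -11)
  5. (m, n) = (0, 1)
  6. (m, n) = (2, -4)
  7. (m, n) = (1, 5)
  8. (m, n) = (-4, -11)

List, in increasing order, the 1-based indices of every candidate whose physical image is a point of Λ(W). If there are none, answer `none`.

Numerically λ ≈ 5.192582 and λ' = −1/λ ≈ -0.192582.
[1] lift (1,4): star map gives 0.229670; window check -1.1 ≤ 0.229670 < 0.5 is true → IN Λ
[2] lift (-8,-12): star map gives -5.689011; window check -1.1 ≤ -5.689011 < 0.5 is false → out
[3] lift (-8,6): star map gives -9.155494; window check -1.1 ≤ -9.155494 < 0.5 is false → out
[4] lift (7,-11): star map gives 9.118406; window check -1.1 ≤ 9.118406 < 0.5 is false → out
[5] lift (0,1): star map gives -0.192582; window check -1.1 ≤ -0.192582 < 0.5 is true → IN Λ
[6] lift (2,-4): star map gives 2.770330; window check -1.1 ≤ 2.770330 < 0.5 is false → out
[7] lift (1,5): star map gives 0.037088; window check -1.1 ≤ 0.037088 < 0.5 is true → IN Λ
[8] lift (-4,-11): star map gives -1.881594; window check -1.1 ≤ -1.881594 < 0.5 is false → out

1, 5, 7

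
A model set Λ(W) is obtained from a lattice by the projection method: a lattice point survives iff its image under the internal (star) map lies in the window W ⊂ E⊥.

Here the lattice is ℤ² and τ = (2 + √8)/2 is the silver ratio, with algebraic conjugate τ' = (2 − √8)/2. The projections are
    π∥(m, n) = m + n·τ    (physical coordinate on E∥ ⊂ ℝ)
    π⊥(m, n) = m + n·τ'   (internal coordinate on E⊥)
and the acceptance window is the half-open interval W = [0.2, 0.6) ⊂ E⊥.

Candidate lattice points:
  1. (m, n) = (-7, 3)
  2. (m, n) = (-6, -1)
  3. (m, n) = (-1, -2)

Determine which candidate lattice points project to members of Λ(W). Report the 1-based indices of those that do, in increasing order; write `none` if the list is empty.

τ' = (2−√8)/2 ≈ -0.4142.
[1] lift (-7,3): star map gives -8.2426; window check 0.2 ≤ -8.2426 < 0.6 is false → out
[2] lift (-6,-1): star map gives -5.5858; window check 0.2 ≤ -5.5858 < 0.6 is false → out
[3] lift (-1,-2): star map gives -0.1716; window check 0.2 ≤ -0.1716 < 0.6 is false → out

none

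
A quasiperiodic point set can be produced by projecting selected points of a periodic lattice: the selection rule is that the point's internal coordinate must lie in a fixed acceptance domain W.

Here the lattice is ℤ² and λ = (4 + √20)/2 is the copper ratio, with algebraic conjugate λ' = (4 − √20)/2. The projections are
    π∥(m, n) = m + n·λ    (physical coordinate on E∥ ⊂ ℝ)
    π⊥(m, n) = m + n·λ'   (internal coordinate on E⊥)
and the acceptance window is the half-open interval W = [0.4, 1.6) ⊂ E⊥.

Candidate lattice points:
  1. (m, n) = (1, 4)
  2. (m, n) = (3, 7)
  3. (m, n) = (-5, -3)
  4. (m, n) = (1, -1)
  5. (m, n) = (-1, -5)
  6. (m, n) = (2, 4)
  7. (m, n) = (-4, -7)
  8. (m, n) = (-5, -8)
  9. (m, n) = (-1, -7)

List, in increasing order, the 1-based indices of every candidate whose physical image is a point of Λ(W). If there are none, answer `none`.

2, 4, 6, 9

Compute λ' = (4−√20)/2 = -0.23607, so π⊥(m,n) = m -0.23607·n.
candidate 1: (m,n)=(1,4) → π∥ = 1+4·λ ≈ 17.94427, π⊥ = 1+4·λ' ≈ 0.05573 ∉ [0.4, 1.6) ⇒ out
candidate 2: (m,n)=(3,7) → π∥ = 3+7·λ ≈ 32.65248, π⊥ = 3+7·λ' ≈ 1.34752 ∈ [0.4, 1.6) ⇒ IN Λ
candidate 3: (m,n)=(-5,-3) → π∥ = -5-3·λ ≈ -17.70820, π⊥ = -5-3·λ' ≈ -4.29180 ∉ [0.4, 1.6) ⇒ out
candidate 4: (m,n)=(1,-1) → π∥ = 1-1·λ ≈ -3.23607, π⊥ = 1-1·λ' ≈ 1.23607 ∈ [0.4, 1.6) ⇒ IN Λ
candidate 5: (m,n)=(-1,-5) → π∥ = -1-5·λ ≈ -22.18034, π⊥ = -1-5·λ' ≈ 0.18034 ∉ [0.4, 1.6) ⇒ out
candidate 6: (m,n)=(2,4) → π∥ = 2+4·λ ≈ 18.94427, π⊥ = 2+4·λ' ≈ 1.05573 ∈ [0.4, 1.6) ⇒ IN Λ
candidate 7: (m,n)=(-4,-7) → π∥ = -4-7·λ ≈ -33.65248, π⊥ = -4-7·λ' ≈ -2.34752 ∉ [0.4, 1.6) ⇒ out
candidate 8: (m,n)=(-5,-8) → π∥ = -5-8·λ ≈ -38.88854, π⊥ = -5-8·λ' ≈ -3.11146 ∉ [0.4, 1.6) ⇒ out
candidate 9: (m,n)=(-1,-7) → π∥ = -1-7·λ ≈ -30.65248, π⊥ = -1-7·λ' ≈ 0.65248 ∈ [0.4, 1.6) ⇒ IN Λ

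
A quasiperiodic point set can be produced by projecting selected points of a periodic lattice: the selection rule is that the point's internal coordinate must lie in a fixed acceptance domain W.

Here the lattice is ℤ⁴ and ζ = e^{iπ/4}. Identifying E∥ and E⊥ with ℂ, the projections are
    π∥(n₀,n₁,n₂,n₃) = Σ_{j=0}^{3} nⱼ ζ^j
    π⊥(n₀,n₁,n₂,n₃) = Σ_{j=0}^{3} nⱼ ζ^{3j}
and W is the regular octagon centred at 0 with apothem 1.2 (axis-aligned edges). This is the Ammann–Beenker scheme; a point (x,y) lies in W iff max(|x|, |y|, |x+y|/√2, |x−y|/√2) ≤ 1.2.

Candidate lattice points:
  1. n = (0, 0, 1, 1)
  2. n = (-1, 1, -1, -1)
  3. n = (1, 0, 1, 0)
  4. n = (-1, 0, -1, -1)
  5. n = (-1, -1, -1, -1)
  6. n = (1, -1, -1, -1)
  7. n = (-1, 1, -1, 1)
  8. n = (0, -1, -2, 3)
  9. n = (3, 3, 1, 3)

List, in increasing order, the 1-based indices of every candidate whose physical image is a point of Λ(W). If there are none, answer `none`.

π⊥(n) = n₀ + n₁ζ³ + n₂ζ⁶ + n₃ζ⁹ where ζ = e^{iπ/4}.
#1 (0, 0, 1, 1): internal (0.7071, -0.2929); octagon support 0.7071 vs apothem 1.2 → ∈ W
#2 (-1, 1, -1, -1): internal (-2.4142, 1.0000); octagon support 2.4142 vs apothem 1.2 → ∉ W
#3 (1, 0, 1, 0): internal (1.0000, -1.0000); octagon support 1.4142 vs apothem 1.2 → ∉ W
#4 (-1, 0, -1, -1): internal (-1.7071, 0.2929); octagon support 1.7071 vs apothem 1.2 → ∉ W
#5 (-1, -1, -1, -1): internal (-1.0000, -0.4142); octagon support 1.0000 vs apothem 1.2 → ∈ W
#6 (1, -1, -1, -1): internal (1.0000, -0.4142); octagon support 1.0000 vs apothem 1.2 → ∈ W
#7 (-1, 1, -1, 1): internal (-1.0000, 2.4142); octagon support 2.4142 vs apothem 1.2 → ∉ W
#8 (0, -1, -2, 3): internal (2.8284, 3.4142); octagon support 4.4142 vs apothem 1.2 → ∉ W
#9 (3, 3, 1, 3): internal (3.0000, 3.2426); octagon support 4.4142 vs apothem 1.2 → ∉ W

1, 5, 6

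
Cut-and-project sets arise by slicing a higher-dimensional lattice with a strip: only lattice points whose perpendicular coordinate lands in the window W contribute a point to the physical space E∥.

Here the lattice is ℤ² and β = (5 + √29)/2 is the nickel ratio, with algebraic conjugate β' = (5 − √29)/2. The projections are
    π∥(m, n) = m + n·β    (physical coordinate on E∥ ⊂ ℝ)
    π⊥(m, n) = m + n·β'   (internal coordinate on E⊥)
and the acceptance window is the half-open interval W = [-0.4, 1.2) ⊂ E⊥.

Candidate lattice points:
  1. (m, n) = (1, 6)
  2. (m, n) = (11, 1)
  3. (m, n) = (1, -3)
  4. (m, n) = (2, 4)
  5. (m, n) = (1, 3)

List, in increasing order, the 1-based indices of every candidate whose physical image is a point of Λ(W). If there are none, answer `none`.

β' = (5−√29)/2 ≈ -0.1926.
#1 (1,6): internal coord 1 + (6)·β' = -0.1555; -0.1555 ∈ [-0.4, 1.2) → IN Λ
#2 (11,1): internal coord 11 + (1)·β' = +10.8074; +10.8074 ∉ [-0.4, 1.2) → out
#3 (1,-3): internal coord 1 + (-3)·β' = +1.5777; +1.5777 ∉ [-0.4, 1.2) → out
#4 (2,4): internal coord 2 + (4)·β' = +1.2297; +1.2297 ∉ [-0.4, 1.2) → out
#5 (1,3): internal coord 1 + (3)·β' = +0.4223; +0.4223 ∈ [-0.4, 1.2) → IN Λ

1, 5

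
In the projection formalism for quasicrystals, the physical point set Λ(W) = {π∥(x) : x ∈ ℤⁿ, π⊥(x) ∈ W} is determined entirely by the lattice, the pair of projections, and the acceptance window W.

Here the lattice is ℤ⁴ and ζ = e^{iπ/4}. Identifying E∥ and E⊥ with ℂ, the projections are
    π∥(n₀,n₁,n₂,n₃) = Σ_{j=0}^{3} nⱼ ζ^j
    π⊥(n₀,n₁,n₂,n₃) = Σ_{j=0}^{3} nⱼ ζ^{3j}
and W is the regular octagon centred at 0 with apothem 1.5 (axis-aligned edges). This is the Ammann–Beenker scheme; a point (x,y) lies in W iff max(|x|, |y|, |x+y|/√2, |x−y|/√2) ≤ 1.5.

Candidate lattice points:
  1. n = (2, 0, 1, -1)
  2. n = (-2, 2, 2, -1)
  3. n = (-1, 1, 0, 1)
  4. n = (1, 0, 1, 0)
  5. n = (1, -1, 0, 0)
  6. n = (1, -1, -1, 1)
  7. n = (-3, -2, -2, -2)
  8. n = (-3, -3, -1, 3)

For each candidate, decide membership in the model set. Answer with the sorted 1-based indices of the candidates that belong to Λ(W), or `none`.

4

π⊥(n) = n₀ + n₁ζ³ + n₂ζ⁶ + n₃ζ⁹ where ζ = e^{iπ/4}.
#1 (2, 0, 1, -1): internal (1.2929, -1.7071); octagon support 2.1213 vs apothem 1.5 → ∉ W
#2 (-2, 2, 2, -1): internal (-4.1213, -1.2929); octagon support 4.1213 vs apothem 1.5 → ∉ W
#3 (-1, 1, 0, 1): internal (-1.0000, 1.4142); octagon support 1.7071 vs apothem 1.5 → ∉ W
#4 (1, 0, 1, 0): internal (1.0000, -1.0000); octagon support 1.4142 vs apothem 1.5 → ∈ W
#5 (1, -1, 0, 0): internal (1.7071, -0.7071); octagon support 1.7071 vs apothem 1.5 → ∉ W
#6 (1, -1, -1, 1): internal (2.4142, 1.0000); octagon support 2.4142 vs apothem 1.5 → ∉ W
#7 (-3, -2, -2, -2): internal (-3.0000, -0.8284); octagon support 3.0000 vs apothem 1.5 → ∉ W
#8 (-3, -3, -1, 3): internal (1.2426, 1.0000); octagon support 1.5858 vs apothem 1.5 → ∉ W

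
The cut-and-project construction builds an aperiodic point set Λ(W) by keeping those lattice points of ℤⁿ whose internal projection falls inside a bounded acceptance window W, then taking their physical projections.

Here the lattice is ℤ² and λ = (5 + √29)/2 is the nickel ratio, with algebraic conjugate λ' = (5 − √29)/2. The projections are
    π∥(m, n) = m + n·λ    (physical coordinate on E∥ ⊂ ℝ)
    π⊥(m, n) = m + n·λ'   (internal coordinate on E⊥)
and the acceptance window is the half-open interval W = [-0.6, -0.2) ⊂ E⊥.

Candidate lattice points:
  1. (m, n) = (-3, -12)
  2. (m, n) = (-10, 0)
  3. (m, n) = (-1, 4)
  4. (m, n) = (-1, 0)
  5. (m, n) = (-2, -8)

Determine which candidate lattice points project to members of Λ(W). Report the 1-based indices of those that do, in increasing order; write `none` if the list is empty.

5

λ' = (5−√29)/2 ≈ -0.19258.
candidate 1: (m,n)=(-3,-12) → π∥ = -3-12·λ ≈ -65.31099, π⊥ = -3-12·λ' ≈ -0.68901 ∉ [-0.6, -0.2) ⇒ out
candidate 2: (m,n)=(-10,0) → π∥ = -10+0·λ ≈ -10.00000, π⊥ = -10+0·λ' ≈ -10.00000 ∉ [-0.6, -0.2) ⇒ out
candidate 3: (m,n)=(-1,4) → π∥ = -1+4·λ ≈ 19.77033, π⊥ = -1+4·λ' ≈ -1.77033 ∉ [-0.6, -0.2) ⇒ out
candidate 4: (m,n)=(-1,0) → π∥ = -1+0·λ ≈ -1.00000, π⊥ = -1+0·λ' ≈ -1.00000 ∉ [-0.6, -0.2) ⇒ out
candidate 5: (m,n)=(-2,-8) → π∥ = -2-8·λ ≈ -43.54066, π⊥ = -2-8·λ' ≈ -0.45934 ∈ [-0.6, -0.2) ⇒ IN Λ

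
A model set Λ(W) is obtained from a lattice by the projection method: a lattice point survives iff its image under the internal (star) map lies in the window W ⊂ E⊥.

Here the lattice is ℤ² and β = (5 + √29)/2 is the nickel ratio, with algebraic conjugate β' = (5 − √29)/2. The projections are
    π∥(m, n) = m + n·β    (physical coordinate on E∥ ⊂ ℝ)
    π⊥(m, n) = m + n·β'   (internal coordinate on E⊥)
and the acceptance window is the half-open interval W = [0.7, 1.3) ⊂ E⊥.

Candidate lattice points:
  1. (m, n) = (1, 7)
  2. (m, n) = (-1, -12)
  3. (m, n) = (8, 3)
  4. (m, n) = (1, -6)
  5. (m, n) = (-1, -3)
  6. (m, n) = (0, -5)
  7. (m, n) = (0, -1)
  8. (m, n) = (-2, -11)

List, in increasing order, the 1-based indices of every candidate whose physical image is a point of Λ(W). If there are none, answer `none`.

6

Compute β' = (5−√29)/2 = -0.1926, so π⊥(m,n) = m -0.1926·n.
#1 (1,7): internal coord 1 + (7)·β' = -0.3481; -0.3481 ∉ [0.7, 1.3) → out
#2 (-1,-12): internal coord -1 + (-12)·β' = +1.3110; +1.3110 ∉ [0.7, 1.3) → out
#3 (8,3): internal coord 8 + (3)·β' = +7.4223; +7.4223 ∉ [0.7, 1.3) → out
#4 (1,-6): internal coord 1 + (-6)·β' = +2.1555; +2.1555 ∉ [0.7, 1.3) → out
#5 (-1,-3): internal coord -1 + (-3)·β' = -0.4223; -0.4223 ∉ [0.7, 1.3) → out
#6 (0,-5): internal coord 0 + (-5)·β' = +0.9629; +0.9629 ∈ [0.7, 1.3) → IN Λ
#7 (0,-1): internal coord 0 + (-1)·β' = +0.1926; +0.1926 ∉ [0.7, 1.3) → out
#8 (-2,-11): internal coord -2 + (-11)·β' = +0.1184; +0.1184 ∉ [0.7, 1.3) → out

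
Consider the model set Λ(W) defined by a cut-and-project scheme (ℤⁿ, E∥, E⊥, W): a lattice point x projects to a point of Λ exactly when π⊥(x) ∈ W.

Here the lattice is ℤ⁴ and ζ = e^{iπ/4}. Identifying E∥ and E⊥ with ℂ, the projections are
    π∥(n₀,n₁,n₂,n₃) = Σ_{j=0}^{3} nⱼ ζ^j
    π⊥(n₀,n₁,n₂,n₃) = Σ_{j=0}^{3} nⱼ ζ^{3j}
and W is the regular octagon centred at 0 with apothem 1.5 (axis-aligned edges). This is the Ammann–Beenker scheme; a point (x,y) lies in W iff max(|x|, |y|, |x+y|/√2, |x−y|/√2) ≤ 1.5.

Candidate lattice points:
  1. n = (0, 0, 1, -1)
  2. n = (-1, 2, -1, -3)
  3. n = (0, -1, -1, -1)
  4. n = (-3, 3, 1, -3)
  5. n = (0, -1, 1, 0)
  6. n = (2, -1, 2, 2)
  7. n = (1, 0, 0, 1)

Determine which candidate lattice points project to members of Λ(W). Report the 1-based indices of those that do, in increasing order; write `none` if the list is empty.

π⊥(n) = n₀ + n₁ζ³ + n₂ζ⁶ + n₃ζ⁹ where ζ = e^{iπ/4}.
candidate 1: n = (0, 0, 1, -1) → π⊥ ≈ (-0.70711, -1.70711); max(|x|,|y|,|x±y|/√2) = 1.70711 > 1.5 ⇒ ∉ W
candidate 2: n = (-1, 2, -1, -3) → π⊥ ≈ (-4.53553, +0.29289); max(|x|,|y|,|x±y|/√2) = 4.53553 > 1.5 ⇒ ∉ W
candidate 3: n = (0, -1, -1, -1) → π⊥ ≈ (+0.00000, -0.41421); max(|x|,|y|,|x±y|/√2) = 0.41421 ≤ 1.5 ⇒ ∈ W
candidate 4: n = (-3, 3, 1, -3) → π⊥ ≈ (-7.24264, -1.00000); max(|x|,|y|,|x±y|/√2) = 7.24264 > 1.5 ⇒ ∉ W
candidate 5: n = (0, -1, 1, 0) → π⊥ ≈ (+0.70711, -1.70711); max(|x|,|y|,|x±y|/√2) = 1.70711 > 1.5 ⇒ ∉ W
candidate 6: n = (2, -1, 2, 2) → π⊥ ≈ (+4.12132, -1.29289); max(|x|,|y|,|x±y|/√2) = 4.12132 > 1.5 ⇒ ∉ W
candidate 7: n = (1, 0, 0, 1) → π⊥ ≈ (+1.70711, +0.70711); max(|x|,|y|,|x±y|/√2) = 1.70711 > 1.5 ⇒ ∉ W

3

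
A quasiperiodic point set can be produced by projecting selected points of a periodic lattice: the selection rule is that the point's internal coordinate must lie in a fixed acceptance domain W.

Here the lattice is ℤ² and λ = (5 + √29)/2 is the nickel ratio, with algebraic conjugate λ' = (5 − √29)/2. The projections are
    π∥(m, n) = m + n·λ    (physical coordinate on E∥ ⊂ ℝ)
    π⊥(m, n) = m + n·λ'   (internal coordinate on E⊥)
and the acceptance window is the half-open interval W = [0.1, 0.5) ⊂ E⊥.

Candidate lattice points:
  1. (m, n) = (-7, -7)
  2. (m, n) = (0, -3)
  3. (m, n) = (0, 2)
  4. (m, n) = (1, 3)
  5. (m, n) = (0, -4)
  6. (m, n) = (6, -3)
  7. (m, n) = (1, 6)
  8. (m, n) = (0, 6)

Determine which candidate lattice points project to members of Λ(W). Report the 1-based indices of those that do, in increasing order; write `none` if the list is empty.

4

λ' = (5−√29)/2 ≈ -0.1926.
#1 (-7,-7): internal coord -7 + (-7)·λ' = -5.6519; -5.6519 ∉ [0.1, 0.5) → out
#2 (0,-3): internal coord 0 + (-3)·λ' = +0.5777; +0.5777 ∉ [0.1, 0.5) → out
#3 (0,2): internal coord 0 + (2)·λ' = -0.3852; -0.3852 ∉ [0.1, 0.5) → out
#4 (1,3): internal coord 1 + (3)·λ' = +0.4223; +0.4223 ∈ [0.1, 0.5) → IN Λ
#5 (0,-4): internal coord 0 + (-4)·λ' = +0.7703; +0.7703 ∉ [0.1, 0.5) → out
#6 (6,-3): internal coord 6 + (-3)·λ' = +6.5777; +6.5777 ∉ [0.1, 0.5) → out
#7 (1,6): internal coord 1 + (6)·λ' = -0.1555; -0.1555 ∉ [0.1, 0.5) → out
#8 (0,6): internal coord 0 + (6)·λ' = -1.1555; -1.1555 ∉ [0.1, 0.5) → out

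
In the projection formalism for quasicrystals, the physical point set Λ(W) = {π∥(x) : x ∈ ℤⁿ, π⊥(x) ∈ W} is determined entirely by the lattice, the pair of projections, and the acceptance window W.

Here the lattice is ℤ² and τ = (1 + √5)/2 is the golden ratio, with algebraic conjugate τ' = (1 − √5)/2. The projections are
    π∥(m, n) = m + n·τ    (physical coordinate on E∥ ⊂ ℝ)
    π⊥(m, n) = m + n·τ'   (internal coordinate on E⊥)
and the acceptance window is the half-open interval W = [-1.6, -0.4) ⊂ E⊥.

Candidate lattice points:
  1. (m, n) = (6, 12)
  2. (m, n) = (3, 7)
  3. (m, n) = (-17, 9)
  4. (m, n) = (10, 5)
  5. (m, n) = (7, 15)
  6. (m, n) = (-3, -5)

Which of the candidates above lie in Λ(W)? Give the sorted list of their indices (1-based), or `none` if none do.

Numerically τ ≈ 1.618034 and τ' = −1/τ ≈ -0.618034.
candidate 1: (m,n)=(6,12) → π∥ = 6+12·τ ≈ 25.416408, π⊥ = 6+12·τ' ≈ -1.416408 ∈ [-1.6, -0.4) ⇒ IN Λ
candidate 2: (m,n)=(3,7) → π∥ = 3+7·τ ≈ 14.326238, π⊥ = 3+7·τ' ≈ -1.326238 ∈ [-1.6, -0.4) ⇒ IN Λ
candidate 3: (m,n)=(-17,9) → π∥ = -17+9·τ ≈ -2.437694, π⊥ = -17+9·τ' ≈ -22.562306 ∉ [-1.6, -0.4) ⇒ out
candidate 4: (m,n)=(10,5) → π∥ = 10+5·τ ≈ 18.090170, π⊥ = 10+5·τ' ≈ 6.909830 ∉ [-1.6, -0.4) ⇒ out
candidate 5: (m,n)=(7,15) → π∥ = 7+15·τ ≈ 31.270510, π⊥ = 7+15·τ' ≈ -2.270510 ∉ [-1.6, -0.4) ⇒ out
candidate 6: (m,n)=(-3,-5) → π∥ = -3-5·τ ≈ -11.090170, π⊥ = -3-5·τ' ≈ 0.090170 ∉ [-1.6, -0.4) ⇒ out

1, 2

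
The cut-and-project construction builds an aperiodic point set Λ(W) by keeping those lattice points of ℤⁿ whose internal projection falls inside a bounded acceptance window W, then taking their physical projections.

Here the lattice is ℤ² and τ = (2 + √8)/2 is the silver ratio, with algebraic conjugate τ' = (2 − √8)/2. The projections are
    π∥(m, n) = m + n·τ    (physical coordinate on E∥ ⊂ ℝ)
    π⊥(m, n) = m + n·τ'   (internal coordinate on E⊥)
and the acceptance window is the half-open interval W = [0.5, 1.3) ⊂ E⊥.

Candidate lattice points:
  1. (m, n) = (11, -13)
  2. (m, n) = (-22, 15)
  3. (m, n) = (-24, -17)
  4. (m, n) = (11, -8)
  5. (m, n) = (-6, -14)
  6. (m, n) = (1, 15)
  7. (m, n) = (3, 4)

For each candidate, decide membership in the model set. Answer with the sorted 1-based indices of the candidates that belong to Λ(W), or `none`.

none

Compute τ' = (2−√8)/2 = -0.4142, so π⊥(m,n) = m -0.4142·n.
[1] lift (11,-13): star map gives 16.3848; window check 0.5 ≤ 16.3848 < 1.3 is false → out
[2] lift (-22,15): star map gives -28.2132; window check 0.5 ≤ -28.2132 < 1.3 is false → out
[3] lift (-24,-17): star map gives -16.9584; window check 0.5 ≤ -16.9584 < 1.3 is false → out
[4] lift (11,-8): star map gives 14.3137; window check 0.5 ≤ 14.3137 < 1.3 is false → out
[5] lift (-6,-14): star map gives -0.2010; window check 0.5 ≤ -0.2010 < 1.3 is false → out
[6] lift (1,15): star map gives -5.2132; window check 0.5 ≤ -5.2132 < 1.3 is false → out
[7] lift (3,4): star map gives 1.3431; window check 0.5 ≤ 1.3431 < 1.3 is false → out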